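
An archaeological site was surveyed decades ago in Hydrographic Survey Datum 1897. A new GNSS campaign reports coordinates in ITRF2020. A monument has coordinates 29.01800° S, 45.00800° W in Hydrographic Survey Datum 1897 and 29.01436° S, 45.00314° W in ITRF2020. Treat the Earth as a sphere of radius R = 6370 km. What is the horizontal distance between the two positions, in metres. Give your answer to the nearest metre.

Δφ = -29.01436° − -29.01800° = +0.00364°; Δλ = -45.00314° − -45.00800° = +0.00486°.
1° along a meridian = πR/180 = 111177 m.
ΔN = Δφ × 111177 = 404.7 m; ΔE = Δλ × 111177 × cos(-29.01800°) = +0.00486 × 111177 × 0.874467 = 472.5 m.
Distance = √(ΔE² + ΔN²) = √(472.5² + 404.7²) = 622.1 m.

622 m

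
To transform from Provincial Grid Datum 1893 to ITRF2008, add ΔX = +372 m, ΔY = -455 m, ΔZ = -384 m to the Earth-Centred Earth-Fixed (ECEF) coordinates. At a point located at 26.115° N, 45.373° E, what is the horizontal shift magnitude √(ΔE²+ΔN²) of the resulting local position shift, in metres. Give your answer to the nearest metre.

665 m

At φ = 26.115°, λ = 45.373°: sin φ = 0.440174, cos φ = 0.897912, sin λ = 0.711695, cos λ = 0.702489.
ΔE = −sin λ·ΔX + cos λ·ΔY = −(0.711695)·(372) + (0.702489)·(-455) = -584.38 m.
ΔN = −sin φ cos λ·ΔX − sin φ sin λ·ΔY + cos φ·ΔZ = −(0.440174)(0.702489)(372) − (0.440174)(0.711695)(-455) + (0.897912)(-384) = -317.29 m.
Horizontal magnitude = √(ΔE² + ΔN²) = √((-584.38)² + (-317.29)²) = 664.96 m.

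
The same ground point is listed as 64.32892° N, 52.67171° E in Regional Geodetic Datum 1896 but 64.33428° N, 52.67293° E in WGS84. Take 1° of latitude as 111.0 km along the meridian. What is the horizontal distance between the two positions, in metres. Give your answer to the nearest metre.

Δφ = 64.33428° − 64.32892° = +0.00536°; Δλ = 52.67293° − 52.67171° = +0.00122°.
ΔN = Δφ × 111000 = 595.0 m; ΔE = Δλ × 111000 × cos(64.32892°) = +0.00122 × 111000 × 0.433204 = 58.7 m.
Distance = √(ΔE² + ΔN²) = √(58.7² + 595.0²) = 597.8 m.

598 m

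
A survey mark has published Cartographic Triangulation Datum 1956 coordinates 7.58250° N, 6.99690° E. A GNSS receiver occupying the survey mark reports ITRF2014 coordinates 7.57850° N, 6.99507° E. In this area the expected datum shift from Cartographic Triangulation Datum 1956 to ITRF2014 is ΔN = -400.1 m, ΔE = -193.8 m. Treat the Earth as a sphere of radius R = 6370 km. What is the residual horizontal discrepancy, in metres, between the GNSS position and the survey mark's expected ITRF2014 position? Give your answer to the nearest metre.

Observed coordinate differences: Δφ = -0.00400°, Δλ = -0.00183°.
Converting to metres (1° lat = 111177 m, cos φ = 0.991256): observed ΔN = -444.7 m, observed ΔE = -201.7 m.
Subtracting the expected shift leaves a residual of -444.7 − (-400.1) = -44.6 m north and -201.7 − (-193.8) = -7.9 m east.
Residual distance = √((-44.6)² + (-7.9)²) = 45.3 m.

45 m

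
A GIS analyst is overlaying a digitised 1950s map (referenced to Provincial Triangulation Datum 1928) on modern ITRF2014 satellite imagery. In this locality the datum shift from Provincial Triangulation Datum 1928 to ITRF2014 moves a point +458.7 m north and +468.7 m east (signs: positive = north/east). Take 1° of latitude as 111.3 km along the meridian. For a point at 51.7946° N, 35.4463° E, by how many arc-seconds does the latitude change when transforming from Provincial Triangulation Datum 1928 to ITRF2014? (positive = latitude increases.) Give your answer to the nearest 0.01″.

1° of latitude = 111.3 km, so Δφ = 458.7 / 111300 = 0.0041213° = 14.837″.

Δφ = 14.84″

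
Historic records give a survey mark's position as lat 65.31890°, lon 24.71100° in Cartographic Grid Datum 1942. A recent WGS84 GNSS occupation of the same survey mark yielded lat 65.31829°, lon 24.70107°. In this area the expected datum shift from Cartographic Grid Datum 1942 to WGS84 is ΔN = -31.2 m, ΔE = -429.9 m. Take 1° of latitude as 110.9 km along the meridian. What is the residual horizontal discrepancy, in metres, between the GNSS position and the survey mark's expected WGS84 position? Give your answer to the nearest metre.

Observed coordinate differences: Δφ = -0.00061°, Δλ = -0.00993°.
Converting to metres (1° lat = 110900 m, cos φ = 0.417567): observed ΔN = -67.6 m, observed ΔE = -459.8 m.
Subtracting the expected shift leaves a residual of -67.6 − (-31.2) = -36.4 m north and -459.8 − (-429.9) = -29.9 m east.
Residual distance = √((-36.4)² + (-29.9)²) = 47.2 m.

47 m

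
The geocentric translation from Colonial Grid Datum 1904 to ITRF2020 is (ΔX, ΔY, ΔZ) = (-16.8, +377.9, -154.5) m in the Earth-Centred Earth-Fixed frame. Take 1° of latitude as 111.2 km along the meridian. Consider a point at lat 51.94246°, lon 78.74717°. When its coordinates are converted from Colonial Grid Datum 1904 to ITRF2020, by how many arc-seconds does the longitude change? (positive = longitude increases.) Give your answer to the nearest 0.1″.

sin φ = 0.787392, cos φ = 0.616453, sin λ = 0.980776, cos λ = 0.195139.
East component: ΔE = −sin λ·ΔX + cos λ·ΔY = −(0.980776)(-16.8) + (0.195139)(377.9) = 90.22 m.
1° of latitude spans 111200 m; at latitude φ, 1° of longitude spans that × cos φ = 68549.5 m, so Δλ = 90.22 / 68549.5 × 3600 = 4.738″.

Δλ = 4.7″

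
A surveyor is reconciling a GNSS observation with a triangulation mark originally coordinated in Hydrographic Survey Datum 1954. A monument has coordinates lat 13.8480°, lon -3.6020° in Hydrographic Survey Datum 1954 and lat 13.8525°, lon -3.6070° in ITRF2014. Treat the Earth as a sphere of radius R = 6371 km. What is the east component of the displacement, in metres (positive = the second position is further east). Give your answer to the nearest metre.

ΔE = -540 m

Δφ = 13.8525° − 13.8480° = +0.0045°; Δλ = -3.6070° − -3.6020° = -0.0050°.
1° along a meridian = πR/180 = 111195 m.
ΔN = Δφ × 111195 = 500.4 m; ΔE = Δλ × 111195 × cos(13.8480°) = -0.0050 × 111195 × 0.970934 = -539.8 m.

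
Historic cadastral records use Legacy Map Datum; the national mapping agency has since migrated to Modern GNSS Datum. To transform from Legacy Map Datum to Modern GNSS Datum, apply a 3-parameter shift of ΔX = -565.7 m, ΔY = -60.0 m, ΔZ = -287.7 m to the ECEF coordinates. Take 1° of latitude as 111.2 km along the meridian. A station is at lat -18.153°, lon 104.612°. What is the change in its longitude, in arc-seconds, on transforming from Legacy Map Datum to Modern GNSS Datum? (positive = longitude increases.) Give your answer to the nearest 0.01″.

sin φ = -0.311556, cos φ = 0.950228, sin λ = 0.967656, cos λ = -0.252272.
East component: ΔE = −sin λ·ΔX + cos λ·ΔY = −(0.967656)(-565.7) + (-0.252272)(-60.0) = 562.54 m.
1° of latitude spans 111200 m; at latitude φ, 1° of longitude spans that × cos φ = 105665.3 m, so Δλ = 562.54 / 105665.3 × 3600 = 19.166″.

Δλ = 19.17″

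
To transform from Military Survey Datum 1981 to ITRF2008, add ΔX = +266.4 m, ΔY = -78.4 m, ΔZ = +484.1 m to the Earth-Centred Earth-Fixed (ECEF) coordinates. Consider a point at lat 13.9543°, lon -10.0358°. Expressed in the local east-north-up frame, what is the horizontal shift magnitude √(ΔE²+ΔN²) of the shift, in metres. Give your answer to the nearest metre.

404 m

The local east axis at (φ, λ) is (−sin λ, cos λ, 0), so ΔE = −sin(-10.0358°)·266.4 + cos(-10.0358°)·(-78.4) = -30.78 m.
The local north axis is (−sin φ cos λ, −sin φ sin λ, cos φ), giving ΔN = -63.259 − 3.295 + 469.813 = 403.26 m.
Horizontal magnitude = √(ΔE² + ΔN²) = √((-30.78)² + 403.26²) = 404.43 m.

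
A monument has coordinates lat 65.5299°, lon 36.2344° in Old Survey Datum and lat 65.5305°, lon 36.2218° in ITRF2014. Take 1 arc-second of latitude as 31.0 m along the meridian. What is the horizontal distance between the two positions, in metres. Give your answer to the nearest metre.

Δφ = 65.5305° − 65.5299° = +0.0006°; Δλ = 36.2218° − 36.2344° = -0.0126°.
1° of latitude = 3600 × 31.00 = 111600 m.
ΔN = Δφ × 111600 = 67.0 m; ΔE = Δλ × 111600 × cos(65.5299°) = -0.0126 × 111600 × 0.414218 = -582.5 m.
Distance = √(ΔE² + ΔN²) = √((-582.5)² + 67.0²) = 586.3 m.

586 m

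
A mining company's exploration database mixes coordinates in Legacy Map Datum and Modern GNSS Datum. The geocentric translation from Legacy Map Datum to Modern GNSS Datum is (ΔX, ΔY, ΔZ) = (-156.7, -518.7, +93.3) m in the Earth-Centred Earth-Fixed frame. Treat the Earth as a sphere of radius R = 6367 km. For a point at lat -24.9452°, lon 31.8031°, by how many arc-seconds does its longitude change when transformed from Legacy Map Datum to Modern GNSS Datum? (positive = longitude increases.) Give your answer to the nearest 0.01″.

sin φ = -0.421751, cos φ = 0.906712, sin λ = 0.527002, cos λ = 0.849864.
East component: ΔE = −sin λ·ΔX + cos λ·ΔY = −(0.527002)(-156.7) + (0.849864)(-518.7) = -358.24 m.
1° of latitude spans πR/180 = 111125 m; at latitude φ, 1° of longitude spans that × cos φ = 100758.4 m, so Δλ = -358.24 / 100758.4 × 3600 = -12.800″.

Δλ = -12.80″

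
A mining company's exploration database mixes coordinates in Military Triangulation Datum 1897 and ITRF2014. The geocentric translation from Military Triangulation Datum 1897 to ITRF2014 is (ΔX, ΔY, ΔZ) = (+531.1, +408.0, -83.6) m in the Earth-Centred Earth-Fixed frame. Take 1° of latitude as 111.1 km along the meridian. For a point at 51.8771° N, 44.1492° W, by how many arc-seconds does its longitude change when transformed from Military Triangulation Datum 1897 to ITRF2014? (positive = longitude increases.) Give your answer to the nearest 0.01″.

Δλ = 34.78″

sin φ = 0.786688, cos φ = 0.617350, sin λ = -0.696529, cos λ = 0.717528.
East component: ΔE = −sin λ·ΔX + cos λ·ΔY = −(-0.696529)(531.1) + (0.717528)(408.0) = 662.68 m.
1° of latitude spans 111100 m; at latitude φ, 1° of longitude spans that × cos φ = 68587.6 m, so Δλ = 662.68 / 68587.6 × 3600 = 34.782″.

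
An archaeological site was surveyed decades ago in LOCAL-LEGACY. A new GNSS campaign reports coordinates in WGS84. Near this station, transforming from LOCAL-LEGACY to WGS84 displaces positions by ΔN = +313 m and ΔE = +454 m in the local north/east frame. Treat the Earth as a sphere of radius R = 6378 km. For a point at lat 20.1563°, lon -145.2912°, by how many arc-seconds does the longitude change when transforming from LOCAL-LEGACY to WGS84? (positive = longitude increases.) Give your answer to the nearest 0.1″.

At latitude 20.1563°, cos φ = 0.938756.
One radian of longitude at latitude φ spans R cos φ, so Δλ = ΔE / (R cos φ) = 454.0 / (6378000 × 0.938756) = 7.5826e-05 rad = 15.640″.

Δλ = 15.6″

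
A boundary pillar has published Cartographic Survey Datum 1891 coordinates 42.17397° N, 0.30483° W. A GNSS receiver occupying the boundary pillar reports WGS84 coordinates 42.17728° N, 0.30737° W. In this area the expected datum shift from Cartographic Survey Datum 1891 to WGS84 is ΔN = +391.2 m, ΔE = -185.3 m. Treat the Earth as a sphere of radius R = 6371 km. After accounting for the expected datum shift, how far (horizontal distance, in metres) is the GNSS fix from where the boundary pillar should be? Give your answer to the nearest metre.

Observed coordinate differences: Δφ = +0.00331°, Δλ = -0.00254°.
Converting to metres (1° lat = 111195 m, cos φ = 0.741110): observed ΔN = 368.1 m, observed ΔE = -209.3 m.
Subtracting the expected shift leaves a residual of 368.1 − (391.2) = -23.1 m north and -209.3 − (-185.3) = -24.0 m east.
Residual distance = √((-23.1)² + (-24.0)²) = 33.4 m.

33 m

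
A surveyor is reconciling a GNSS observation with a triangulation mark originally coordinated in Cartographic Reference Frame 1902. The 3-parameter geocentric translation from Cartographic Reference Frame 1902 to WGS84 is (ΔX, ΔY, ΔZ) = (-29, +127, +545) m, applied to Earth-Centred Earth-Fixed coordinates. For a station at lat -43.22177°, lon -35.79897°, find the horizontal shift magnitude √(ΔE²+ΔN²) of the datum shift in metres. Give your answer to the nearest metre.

The local east axis at (φ, λ) is (−sin λ, cos λ, 0), so ΔE = −sin(-35.79897°)·(-29) + cos(-35.79897°)·127 = 86.04 m.
The local north axis is (−sin φ cos λ, −sin φ sin λ, cos φ), giving ΔN = -16.108 − 50.874 + 397.146 = 330.16 m.
Horizontal magnitude = √(ΔE² + ΔN²) = √(86.04² + 330.16²) = 341.19 m.

341 m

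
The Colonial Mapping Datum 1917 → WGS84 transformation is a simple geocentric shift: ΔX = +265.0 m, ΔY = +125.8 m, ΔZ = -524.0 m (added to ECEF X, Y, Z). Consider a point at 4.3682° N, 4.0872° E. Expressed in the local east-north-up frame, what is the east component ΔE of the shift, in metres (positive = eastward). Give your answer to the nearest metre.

The local east axis at (φ, λ) is (−sin λ, cos λ, 0), so ΔE = −sin(4.0872°)·265.0 + cos(4.0872°)·125.8 = 106.59 m.

ΔE = 107 m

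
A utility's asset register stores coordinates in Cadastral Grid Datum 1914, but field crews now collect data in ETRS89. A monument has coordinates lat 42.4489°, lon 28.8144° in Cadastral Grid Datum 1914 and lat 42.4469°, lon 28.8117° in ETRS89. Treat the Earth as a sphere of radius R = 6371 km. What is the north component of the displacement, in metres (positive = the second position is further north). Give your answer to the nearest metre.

ΔN = -222 m

Δφ = 42.4469° − 42.4489° = -0.0020°; Δλ = 28.8117° − 28.8144° = -0.0027°.
1° along a meridian = πR/180 = 111195 m.
ΔN = Δφ × 111195 = -222.4 m; ΔE = Δλ × 111195 × cos(42.4489°) = -0.0027 × 111195 × 0.737880 = -221.5 m.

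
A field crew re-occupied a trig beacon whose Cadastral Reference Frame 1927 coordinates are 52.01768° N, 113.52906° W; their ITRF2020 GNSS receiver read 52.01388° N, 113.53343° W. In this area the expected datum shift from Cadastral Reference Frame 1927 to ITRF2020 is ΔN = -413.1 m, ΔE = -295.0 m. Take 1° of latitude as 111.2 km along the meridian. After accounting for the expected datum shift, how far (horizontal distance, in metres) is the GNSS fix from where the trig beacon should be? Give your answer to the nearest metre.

10 m

Observed coordinate differences: Δφ = -0.00380°, Δλ = -0.00437°.
Converting to metres (1° lat = 111200 m, cos φ = 0.615418): observed ΔN = -422.6 m, observed ΔE = -299.1 m.
Subtracting the expected shift leaves a residual of -422.6 − (-413.1) = -9.5 m north and -299.1 − (-295.0) = -4.1 m east.
Residual distance = √((-9.5)² + (-4.1)²) = 10.3 m.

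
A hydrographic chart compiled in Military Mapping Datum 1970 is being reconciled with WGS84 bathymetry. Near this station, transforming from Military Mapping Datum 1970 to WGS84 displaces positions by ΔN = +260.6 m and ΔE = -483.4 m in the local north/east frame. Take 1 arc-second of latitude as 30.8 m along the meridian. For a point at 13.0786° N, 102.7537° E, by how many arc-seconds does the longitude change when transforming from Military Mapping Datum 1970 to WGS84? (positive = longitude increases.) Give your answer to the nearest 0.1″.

Δλ = -16.1″

At latitude 13.0786°, cos φ = 0.974061.
1″ of longitude at this latitude = 30.80 × cos φ = 30.0011 m, so Δλ = -483.4 / 30.0011 = -16.113″.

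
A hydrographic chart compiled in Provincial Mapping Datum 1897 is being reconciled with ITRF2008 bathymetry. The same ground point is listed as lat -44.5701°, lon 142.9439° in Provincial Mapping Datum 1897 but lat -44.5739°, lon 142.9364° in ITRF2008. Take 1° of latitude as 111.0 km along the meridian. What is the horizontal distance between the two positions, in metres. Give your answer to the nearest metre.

Δφ = -44.5739° − -44.5701° = -0.0038°; Δλ = 142.9364° − 142.9439° = -0.0075°.
ΔN = Δφ × 111000 = -421.8 m; ΔE = Δλ × 111000 × cos(-44.5701°) = -0.0075 × 111000 × 0.712392 = -593.1 m.
Distance = √(ΔE² + ΔN²) = √((-593.1)² + (-421.8)²) = 727.8 m.

728 m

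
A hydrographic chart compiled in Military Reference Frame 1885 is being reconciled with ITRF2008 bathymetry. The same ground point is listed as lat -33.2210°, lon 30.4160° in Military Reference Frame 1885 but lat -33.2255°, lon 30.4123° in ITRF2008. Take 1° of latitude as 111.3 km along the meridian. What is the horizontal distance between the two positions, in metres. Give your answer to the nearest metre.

Δφ = -33.2255° − -33.2210° = -0.0045°; Δλ = 30.4123° − 30.4160° = -0.0037°.
ΔN = Δφ × 111300 = -500.9 m; ΔE = Δλ × 111300 × cos(-33.2210°) = -0.0037 × 111300 × 0.836564 = -344.5 m.
Distance = √(ΔE² + ΔN²) = √((-344.5)² + (-500.9)²) = 607.9 m.

608 m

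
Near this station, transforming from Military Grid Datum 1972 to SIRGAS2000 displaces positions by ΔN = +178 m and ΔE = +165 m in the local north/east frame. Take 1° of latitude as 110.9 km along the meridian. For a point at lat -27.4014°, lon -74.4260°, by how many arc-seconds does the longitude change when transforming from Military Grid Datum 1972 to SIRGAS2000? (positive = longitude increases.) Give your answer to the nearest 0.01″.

Δλ = 6.03″

At latitude -27.4014°, cos φ = 0.887804.
1° of longitude at this latitude = 110.9 × cos φ = 98.46 km, so Δλ = 165.0 / 98457.5 = 0.0016759° = 6.033″.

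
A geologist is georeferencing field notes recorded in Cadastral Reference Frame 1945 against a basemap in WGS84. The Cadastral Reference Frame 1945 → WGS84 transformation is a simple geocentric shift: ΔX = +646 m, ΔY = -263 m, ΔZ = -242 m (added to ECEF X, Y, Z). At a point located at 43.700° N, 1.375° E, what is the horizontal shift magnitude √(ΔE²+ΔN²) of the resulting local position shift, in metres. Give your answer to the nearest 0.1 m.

676.7 m

At φ = 43.700°, λ = 1.375°: sin φ = 0.690882, cos φ = 0.722967, sin λ = 0.023996, cos λ = 0.999712.
ΔE = −sin λ·ΔX + cos λ·ΔY = −(0.023996)·(646) + (0.999712)·(-263) = -278.43 m.
ΔN = −sin φ cos λ·ΔX − sin φ sin λ·ΔY + cos φ·ΔZ = −(0.690882)(0.999712)(646) − (0.690882)(0.023996)(-263) + (0.722967)(-242) = -616.78 m.
Horizontal magnitude = √(ΔE² + ΔN²) = √((-278.43)² + (-616.78)²) = 676.71 m.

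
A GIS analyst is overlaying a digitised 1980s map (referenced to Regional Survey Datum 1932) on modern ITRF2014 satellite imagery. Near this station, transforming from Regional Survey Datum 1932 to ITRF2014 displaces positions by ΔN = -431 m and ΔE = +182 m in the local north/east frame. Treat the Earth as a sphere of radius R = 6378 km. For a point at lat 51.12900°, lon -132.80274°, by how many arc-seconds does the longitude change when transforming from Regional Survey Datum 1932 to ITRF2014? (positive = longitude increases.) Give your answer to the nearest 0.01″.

Δλ = 9.38″

At latitude 51.12900°, cos φ = 0.627569.
One radian of longitude at latitude φ spans R cos φ, so Δλ = ΔE / (R cos φ) = 182.0 / (6378000 × 0.627569) = 4.5470e-05 rad = 9.379″.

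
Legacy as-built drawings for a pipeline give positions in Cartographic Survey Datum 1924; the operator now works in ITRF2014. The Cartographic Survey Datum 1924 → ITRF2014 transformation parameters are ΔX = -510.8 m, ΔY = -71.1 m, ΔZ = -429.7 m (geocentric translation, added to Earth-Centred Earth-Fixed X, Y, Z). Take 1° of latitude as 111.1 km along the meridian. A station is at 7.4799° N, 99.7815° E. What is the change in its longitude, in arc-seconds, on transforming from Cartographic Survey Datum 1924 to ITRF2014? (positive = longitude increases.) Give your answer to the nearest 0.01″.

Δλ = 16.85″

sin φ = 0.130178, cos φ = 0.991491, sin λ = 0.985463, cos λ = -0.169891.
East component: ΔE = −sin λ·ΔX + cos λ·ΔY = −(0.985463)(-510.8) + (-0.169891)(-71.1) = 515.45 m.
1° of latitude spans 111100 m; at latitude φ, 1° of longitude spans that × cos φ = 110154.6 m, so Δλ = 515.45 / 110154.6 × 3600 = 16.846″.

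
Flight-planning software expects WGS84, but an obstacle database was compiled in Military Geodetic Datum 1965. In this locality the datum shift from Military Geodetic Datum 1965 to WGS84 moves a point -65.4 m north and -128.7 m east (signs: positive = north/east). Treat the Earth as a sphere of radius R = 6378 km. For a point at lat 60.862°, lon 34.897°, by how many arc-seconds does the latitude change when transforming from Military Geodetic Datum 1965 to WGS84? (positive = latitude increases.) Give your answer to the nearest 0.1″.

Δφ = -2.1″

On a sphere of radius R, 1 rad of latitude = R, so Δφ = ΔN / R = -65.4 / 6378000 = -1.0254e-05 rad = -2.115″.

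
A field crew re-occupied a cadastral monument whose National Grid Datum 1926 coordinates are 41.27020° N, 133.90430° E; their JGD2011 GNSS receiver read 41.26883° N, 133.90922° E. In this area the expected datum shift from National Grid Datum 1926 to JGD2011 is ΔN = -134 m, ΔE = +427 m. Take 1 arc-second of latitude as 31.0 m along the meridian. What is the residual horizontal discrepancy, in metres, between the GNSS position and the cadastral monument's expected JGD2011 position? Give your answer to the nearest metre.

24 m

Observed coordinate differences: Δφ = -0.00137°, Δλ = +0.00492°.
Converting to metres (1° lat = 111600 m, cos φ = 0.751607): observed ΔN = -152.9 m, observed ΔE = 412.7 m.
Subtracting the expected shift leaves a residual of -152.9 − (-134) = -18.9 m north and 412.7 − (427) = -14.3 m east.
Residual distance = √((-18.9)² + (-14.3)²) = 23.7 m.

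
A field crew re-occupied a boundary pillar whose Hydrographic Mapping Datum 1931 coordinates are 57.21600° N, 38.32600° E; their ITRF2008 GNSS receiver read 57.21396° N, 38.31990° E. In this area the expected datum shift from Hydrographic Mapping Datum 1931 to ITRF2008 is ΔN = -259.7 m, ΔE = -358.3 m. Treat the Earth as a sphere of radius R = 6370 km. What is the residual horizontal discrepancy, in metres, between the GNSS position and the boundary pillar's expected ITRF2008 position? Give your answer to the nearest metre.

34 m

Observed coordinate differences: Δφ = -0.00204°, Δλ = -0.00610°.
Converting to metres (1° lat = 111177 m, cos φ = 0.541473): observed ΔN = -226.8 m, observed ΔE = -367.2 m.
Subtracting the expected shift leaves a residual of -226.8 − (-259.7) = 32.9 m north and -367.2 − (-358.3) = -8.9 m east.
Residual distance = √(32.9² + (-8.9)²) = 34.1 m.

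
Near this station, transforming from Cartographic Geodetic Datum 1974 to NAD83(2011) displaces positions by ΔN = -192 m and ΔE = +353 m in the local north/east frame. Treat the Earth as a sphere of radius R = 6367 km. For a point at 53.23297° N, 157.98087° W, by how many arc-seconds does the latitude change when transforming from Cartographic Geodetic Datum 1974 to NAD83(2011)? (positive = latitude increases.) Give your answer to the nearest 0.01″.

Δφ = -6.22″

On a sphere of radius R, 1 rad of latitude = R, so Δφ = ΔN / R = -192.0 / 6367000 = -3.0155e-05 rad = -6.220″.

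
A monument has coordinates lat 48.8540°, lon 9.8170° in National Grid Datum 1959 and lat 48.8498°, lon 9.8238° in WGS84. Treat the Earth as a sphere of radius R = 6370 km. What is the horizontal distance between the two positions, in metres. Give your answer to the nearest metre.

Δφ = 48.8498° − 48.8540° = -0.0042°; Δλ = 9.8238° − 9.8170° = +0.0068°.
1° along a meridian = πR/180 = 111177 m.
ΔN = Δφ × 111177 = -466.9 m; ΔE = Δλ × 111177 × cos(48.8540°) = +0.0068 × 111177 × 0.657980 = 497.4 m.
Distance = √(ΔE² + ΔN²) = √(497.4² + (-466.9)²) = 682.3 m.

682 m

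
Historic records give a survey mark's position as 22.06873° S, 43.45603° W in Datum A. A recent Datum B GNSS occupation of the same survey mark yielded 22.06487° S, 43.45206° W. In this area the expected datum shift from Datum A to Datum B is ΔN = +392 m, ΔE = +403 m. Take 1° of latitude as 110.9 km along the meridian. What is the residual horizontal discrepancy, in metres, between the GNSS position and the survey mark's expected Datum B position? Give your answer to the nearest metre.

Observed coordinate differences: Δφ = +0.00386°, Δλ = +0.00397°.
Converting to metres (1° lat = 110900 m, cos φ = 0.926734): observed ΔN = 428.1 m, observed ΔE = 408.0 m.
Subtracting the expected shift leaves a residual of 428.1 − (392) = 36.1 m north and 408.0 − (403) = 5.0 m east.
Residual distance = √(36.1² + 5.0²) = 36.4 m.

36 m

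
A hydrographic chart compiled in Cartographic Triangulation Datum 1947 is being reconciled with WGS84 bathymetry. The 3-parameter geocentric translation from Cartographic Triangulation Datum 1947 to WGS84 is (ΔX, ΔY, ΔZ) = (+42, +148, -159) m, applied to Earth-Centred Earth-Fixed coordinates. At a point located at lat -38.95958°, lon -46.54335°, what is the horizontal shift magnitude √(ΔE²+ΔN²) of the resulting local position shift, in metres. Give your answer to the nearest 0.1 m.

217.8 m

The local east axis at (φ, λ) is (−sin λ, cos λ, 0), so ΔE = −sin(-46.54335°)·42 + cos(-46.54335°)·148 = 132.28 m.
The local north axis is (−sin φ cos λ, −sin φ sin λ, cos φ), giving ΔN = 18.164 − 67.551 − 123.637 = -173.02 m.
Horizontal magnitude = √(ΔE² + ΔN²) = √(132.28² + (-173.02)²) = 217.80 m.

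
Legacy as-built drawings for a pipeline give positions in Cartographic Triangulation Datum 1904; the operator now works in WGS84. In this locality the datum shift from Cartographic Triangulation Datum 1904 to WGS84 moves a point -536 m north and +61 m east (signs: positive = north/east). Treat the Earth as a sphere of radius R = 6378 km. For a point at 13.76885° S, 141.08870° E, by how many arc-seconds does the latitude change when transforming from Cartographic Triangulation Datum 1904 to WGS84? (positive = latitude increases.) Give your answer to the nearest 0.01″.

Δφ = -17.33″

On a sphere of radius R, 1 rad of latitude = R, so Δφ = ΔN / R = -536.0 / 6378000 = -8.4039e-05 rad = -17.334″.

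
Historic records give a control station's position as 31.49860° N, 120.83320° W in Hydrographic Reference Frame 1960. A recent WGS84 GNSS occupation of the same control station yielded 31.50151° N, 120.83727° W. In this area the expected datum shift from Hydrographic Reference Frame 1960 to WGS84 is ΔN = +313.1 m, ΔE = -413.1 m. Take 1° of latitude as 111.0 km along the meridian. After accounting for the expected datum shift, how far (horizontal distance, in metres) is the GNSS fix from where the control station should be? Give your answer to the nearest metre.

30 m

Observed coordinate differences: Δφ = +0.00291°, Δλ = -0.00407°.
Converting to metres (1° lat = 111000 m, cos φ = 0.852653): observed ΔN = 323.0 m, observed ΔE = -385.2 m.
Subtracting the expected shift leaves a residual of 323.0 − (313.1) = 9.9 m north and -385.2 − (-413.1) = 27.9 m east.
Residual distance = √(9.9² + 27.9²) = 29.6 m.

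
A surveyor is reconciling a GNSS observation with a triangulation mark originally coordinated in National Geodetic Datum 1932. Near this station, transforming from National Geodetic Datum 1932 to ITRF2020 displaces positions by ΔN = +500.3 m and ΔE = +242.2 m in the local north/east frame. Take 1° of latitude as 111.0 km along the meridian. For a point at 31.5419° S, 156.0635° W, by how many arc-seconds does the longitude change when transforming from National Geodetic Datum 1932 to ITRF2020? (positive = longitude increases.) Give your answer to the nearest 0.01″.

At latitude -31.5419°, cos φ = 0.852258.
1° of longitude at this latitude = 111.0 × cos φ = 94.60 km, so Δλ = 242.2 / 94600.6 = 0.0025602° = 9.217″.

Δλ = 9.22″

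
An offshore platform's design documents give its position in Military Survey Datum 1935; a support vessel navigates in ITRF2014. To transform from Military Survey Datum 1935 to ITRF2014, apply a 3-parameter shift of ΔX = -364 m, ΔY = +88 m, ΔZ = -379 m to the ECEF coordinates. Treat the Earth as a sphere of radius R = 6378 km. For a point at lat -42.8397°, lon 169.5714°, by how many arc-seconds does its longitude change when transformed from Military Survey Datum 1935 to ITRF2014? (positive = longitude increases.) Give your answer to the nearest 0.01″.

Δλ = -0.91″

sin φ = -0.679950, cos φ = 0.733259, sin λ = 0.181010, cos λ = -0.983481.
East component: ΔE = −sin λ·ΔX + cos λ·ΔY = −(0.181010)(-364) + (-0.983481)(88) = -20.66 m.
1° of latitude spans πR/180 = 111317 m; at latitude φ, 1° of longitude spans that × cos φ = 81624.3 m, so Δλ = -20.66 / 81624.3 × 3600 = -0.911″.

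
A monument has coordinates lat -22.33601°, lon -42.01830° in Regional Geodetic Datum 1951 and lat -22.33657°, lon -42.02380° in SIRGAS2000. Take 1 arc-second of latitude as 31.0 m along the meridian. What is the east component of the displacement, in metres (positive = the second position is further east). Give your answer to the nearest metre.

ΔE = -568 m

Δφ = -22.33657° − -22.33601° = -0.00056°; Δλ = -42.02380° − -42.01830° = -0.00550°.
1° of latitude = 3600 × 31.00 = 111600 m.
ΔN = Δφ × 111600 = -62.5 m; ΔE = Δλ × 111600 × cos(-22.33601°) = -0.00550 × 111600 × 0.924971 = -567.7 m.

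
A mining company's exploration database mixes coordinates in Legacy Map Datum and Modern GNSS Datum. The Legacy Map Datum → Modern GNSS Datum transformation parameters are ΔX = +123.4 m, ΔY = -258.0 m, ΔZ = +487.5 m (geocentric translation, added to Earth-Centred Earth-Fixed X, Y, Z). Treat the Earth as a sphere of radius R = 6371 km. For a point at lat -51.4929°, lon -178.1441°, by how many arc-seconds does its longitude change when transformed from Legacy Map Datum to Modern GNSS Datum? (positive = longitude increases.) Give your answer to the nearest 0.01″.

sin φ = -0.782531, cos φ = 0.622612, sin λ = -0.032386, cos λ = -0.999475.
East component: ΔE = −sin λ·ΔX + cos λ·ΔY = −(-0.032386)(123.4) + (-0.999475)(-258.0) = 261.86 m.
1° of latitude spans πR/180 = 111195 m; at latitude φ, 1° of longitude spans that × cos φ = 69231.3 m, so Δλ = 261.86 / 69231.3 × 3600 = 13.617″.

Δλ = 13.62″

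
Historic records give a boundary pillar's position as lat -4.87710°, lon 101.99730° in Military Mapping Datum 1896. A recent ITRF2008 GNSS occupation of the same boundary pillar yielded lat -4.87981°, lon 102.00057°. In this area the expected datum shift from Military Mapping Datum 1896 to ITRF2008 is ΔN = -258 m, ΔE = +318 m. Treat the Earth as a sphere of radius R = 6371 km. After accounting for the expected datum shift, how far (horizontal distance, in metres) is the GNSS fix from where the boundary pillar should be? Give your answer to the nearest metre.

62 m

Observed coordinate differences: Δφ = -0.00271°, Δλ = +0.00327°.
Converting to metres (1° lat = 111195 m, cos φ = 0.996379): observed ΔN = -301.3 m, observed ΔE = 362.3 m.
Subtracting the expected shift leaves a residual of -301.3 − (-258) = -43.3 m north and 362.3 − (318) = 44.3 m east.
Residual distance = √((-43.3)² + 44.3²) = 62.0 m.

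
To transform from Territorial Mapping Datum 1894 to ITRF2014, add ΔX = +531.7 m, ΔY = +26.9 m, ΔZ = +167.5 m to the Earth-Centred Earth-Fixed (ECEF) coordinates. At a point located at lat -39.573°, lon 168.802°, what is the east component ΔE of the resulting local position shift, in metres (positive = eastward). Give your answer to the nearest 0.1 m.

ΔE = -129.6 m

The local east axis at (φ, λ) is (−sin λ, cos λ, 0), so ΔE = −sin(168.802°)·531.7 + cos(168.802°)·26.9 = -129.64 m.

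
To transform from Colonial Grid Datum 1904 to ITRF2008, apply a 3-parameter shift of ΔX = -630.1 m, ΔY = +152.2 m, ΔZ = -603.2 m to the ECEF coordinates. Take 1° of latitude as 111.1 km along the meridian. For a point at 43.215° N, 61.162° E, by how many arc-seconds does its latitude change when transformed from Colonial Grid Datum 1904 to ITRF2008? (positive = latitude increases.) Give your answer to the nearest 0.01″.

Δφ = -10.46″

sin φ = 0.684738, cos φ = 0.728789, sin λ = 0.875987, cos λ = 0.482335.
North component: ΔN = −sin φ cos λ·ΔX − sin φ sin λ·ΔY + cos φ·ΔZ = −(0.684738)(0.482335)(-630.1) − (0.684738)(0.875987)(152.2) + (0.728789)(-603.2) = -322.79 m.
1° of latitude spans 111100 m, so Δφ = -322.79 / 111100 × 3600 = -10.460″.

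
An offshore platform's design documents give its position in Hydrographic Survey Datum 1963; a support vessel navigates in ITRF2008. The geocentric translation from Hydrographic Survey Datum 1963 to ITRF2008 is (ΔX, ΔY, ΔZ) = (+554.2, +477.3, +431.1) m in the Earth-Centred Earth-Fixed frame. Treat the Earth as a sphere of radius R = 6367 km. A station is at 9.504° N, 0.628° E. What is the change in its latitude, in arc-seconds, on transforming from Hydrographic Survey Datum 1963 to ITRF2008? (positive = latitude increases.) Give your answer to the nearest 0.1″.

Δφ = 10.8″

sin φ = 0.165116, cos φ = 0.986274, sin λ = 0.010960, cos λ = 0.999940.
North component: ΔN = −sin φ cos λ·ΔX − sin φ sin λ·ΔY + cos φ·ΔZ = −(0.165116)(0.999940)(554.2) − (0.165116)(0.010960)(477.3) + (0.986274)(431.1) = 332.82 m.
1° of latitude spans πR/180 = 111125 m, so Δφ = 332.82 / 111125 × 3600 = 10.782″.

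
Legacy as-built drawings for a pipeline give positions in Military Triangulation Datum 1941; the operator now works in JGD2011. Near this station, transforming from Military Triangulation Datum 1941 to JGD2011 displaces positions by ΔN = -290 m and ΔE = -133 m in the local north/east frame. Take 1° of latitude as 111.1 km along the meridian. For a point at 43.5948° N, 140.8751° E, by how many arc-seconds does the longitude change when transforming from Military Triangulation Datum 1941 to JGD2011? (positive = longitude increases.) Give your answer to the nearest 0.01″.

Δλ = -5.95″

At latitude 43.5948°, cos φ = 0.724234.
1° of longitude at this latitude = 111.1 × cos φ = 80.46 km, so Δλ = -133.0 / 80462.4 = -0.0016529° = -5.951″.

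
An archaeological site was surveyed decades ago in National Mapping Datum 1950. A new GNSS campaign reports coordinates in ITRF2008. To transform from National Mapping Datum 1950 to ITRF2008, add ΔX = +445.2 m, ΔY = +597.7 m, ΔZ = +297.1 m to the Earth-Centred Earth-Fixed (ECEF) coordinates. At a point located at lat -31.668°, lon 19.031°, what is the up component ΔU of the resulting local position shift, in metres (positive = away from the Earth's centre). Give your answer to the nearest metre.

ΔU = 368 m

The local up (radial) axis is (cos φ cos λ, cos φ sin λ, sin φ), giving ΔU = 358.201 + 165.878 − 155.976 = 368.10 m.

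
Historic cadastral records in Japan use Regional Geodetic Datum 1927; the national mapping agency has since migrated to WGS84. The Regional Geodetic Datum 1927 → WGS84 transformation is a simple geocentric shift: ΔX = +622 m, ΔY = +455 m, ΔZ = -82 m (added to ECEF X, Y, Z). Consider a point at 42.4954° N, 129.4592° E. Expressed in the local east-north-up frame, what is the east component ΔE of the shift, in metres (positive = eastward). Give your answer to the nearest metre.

ΔE = -769 m

At φ = 42.4954°, λ = 129.4592°: sin φ = 0.675531, cos φ = 0.737332, sin λ = 0.772077, cos λ = -0.635529.
ΔE = −sin λ·ΔX + cos λ·ΔY = −(0.772077)·(622) + (-0.635529)·(455) = -769.40 m.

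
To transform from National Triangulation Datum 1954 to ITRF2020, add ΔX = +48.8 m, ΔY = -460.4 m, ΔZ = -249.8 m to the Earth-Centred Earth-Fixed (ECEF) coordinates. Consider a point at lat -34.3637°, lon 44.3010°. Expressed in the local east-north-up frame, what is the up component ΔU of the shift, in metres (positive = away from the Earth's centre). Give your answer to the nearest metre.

ΔU = -96 m

At φ = -34.3637°, λ = 44.3010°: sin φ = -0.564444, cos φ = 0.825471, sin λ = 0.698428, cos λ = 0.715681.
ΔU = cos φ cos λ·ΔX + cos φ sin λ·ΔY + sin φ·ΔZ = (0.825471)(0.715681)(48.8) + (0.825471)(0.698428)(-460.4) + (-0.564444)(-249.8) = -95.61 m.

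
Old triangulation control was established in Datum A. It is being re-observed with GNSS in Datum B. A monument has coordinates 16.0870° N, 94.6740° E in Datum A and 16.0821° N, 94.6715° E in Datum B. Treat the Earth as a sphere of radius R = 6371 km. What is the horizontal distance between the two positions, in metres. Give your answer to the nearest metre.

607 m

Δφ = 16.0821° − 16.0870° = -0.0049°; Δλ = 94.6715° − 94.6740° = -0.0025°.
1° along a meridian = πR/180 = 111195 m.
ΔN = Δφ × 111195 = -544.9 m; ΔE = Δλ × 111195 × cos(16.0870°) = -0.0025 × 111195 × 0.960842 = -267.1 m.
Distance = √(ΔE² + ΔN²) = √((-267.1)² + (-544.9)²) = 606.8 m.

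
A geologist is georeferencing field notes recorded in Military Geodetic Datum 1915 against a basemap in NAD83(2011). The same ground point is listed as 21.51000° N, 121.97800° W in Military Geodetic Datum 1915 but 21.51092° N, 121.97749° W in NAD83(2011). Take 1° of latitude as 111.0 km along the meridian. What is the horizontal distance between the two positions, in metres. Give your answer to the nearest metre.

115 m

Δφ = 21.51092° − 21.51000° = +0.00092°; Δλ = -121.97749° − -121.97800° = +0.00051°.
ΔN = Δφ × 111000 = 102.1 m; ΔE = Δλ × 111000 × cos(21.51000°) = +0.00051 × 111000 × 0.930354 = 52.7 m.
Distance = √(ΔE² + ΔN²) = √(52.7² + 102.1²) = 114.9 m.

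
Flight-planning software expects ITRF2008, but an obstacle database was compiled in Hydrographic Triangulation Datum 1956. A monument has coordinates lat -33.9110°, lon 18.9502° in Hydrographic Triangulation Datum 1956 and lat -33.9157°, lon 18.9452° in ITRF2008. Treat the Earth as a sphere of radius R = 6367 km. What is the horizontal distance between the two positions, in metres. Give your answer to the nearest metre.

Δφ = -33.9157° − -33.9110° = -0.0047°; Δλ = 18.9452° − 18.9502° = -0.0050°.
1° along a meridian = πR/180 = 111125 m.
ΔN = Δφ × 111125 = -522.3 m; ΔE = Δλ × 111125 × cos(-33.9110°) = -0.0050 × 111125 × 0.829905 = -461.1 m.
Distance = √(ΔE² + ΔN²) = √((-461.1)² + (-522.3)²) = 696.7 m.

697 m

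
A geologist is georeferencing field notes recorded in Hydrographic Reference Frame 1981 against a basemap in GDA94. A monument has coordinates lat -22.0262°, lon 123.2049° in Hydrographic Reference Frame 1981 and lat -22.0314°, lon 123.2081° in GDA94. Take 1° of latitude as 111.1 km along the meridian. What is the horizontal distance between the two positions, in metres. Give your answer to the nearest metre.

Δφ = -22.0314° − -22.0262° = -0.0052°; Δλ = 123.2081° − 123.2049° = +0.0032°.
ΔN = Δφ × 111100 = -577.7 m; ΔE = Δλ × 111100 × cos(-22.0262°) = +0.0032 × 111100 × 0.927012 = 329.6 m.
Distance = √(ΔE² + ΔN²) = √(329.6² + (-577.7)²) = 665.1 m.

665 m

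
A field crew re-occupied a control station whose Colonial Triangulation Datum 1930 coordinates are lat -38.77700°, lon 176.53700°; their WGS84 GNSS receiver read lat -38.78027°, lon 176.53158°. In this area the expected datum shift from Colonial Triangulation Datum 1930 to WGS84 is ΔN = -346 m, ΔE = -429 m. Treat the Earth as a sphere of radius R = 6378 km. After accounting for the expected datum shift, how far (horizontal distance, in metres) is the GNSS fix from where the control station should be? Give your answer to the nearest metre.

Observed coordinate differences: Δφ = -0.00327°, Δλ = -0.00542°.
Converting to metres (1° lat = 111317 m, cos φ = 0.779589): observed ΔN = -364.0 m, observed ΔE = -470.4 m.
Subtracting the expected shift leaves a residual of -364.0 − (-346) = -18.0 m north and -470.4 − (-429) = -41.4 m east.
Residual distance = √((-18.0)² + (-41.4)²) = 45.1 m.

45 m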